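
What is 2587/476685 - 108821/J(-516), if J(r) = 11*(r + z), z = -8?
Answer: 4717113623/249782940 ≈ 18.885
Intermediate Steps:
J(r) = -88 + 11*r (J(r) = 11*(r - 8) = 11*(-8 + r) = -88 + 11*r)
2587/476685 - 108821/J(-516) = 2587/476685 - 108821/(-88 + 11*(-516)) = 2587*(1/476685) - 108821/(-88 - 5676) = 2587/476685 - 108821/(-5764) = 2587/476685 - 108821*(-1/5764) = 2587/476685 + 108821/5764 = 4717113623/249782940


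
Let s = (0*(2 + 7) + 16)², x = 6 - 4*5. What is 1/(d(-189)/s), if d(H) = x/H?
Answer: 3456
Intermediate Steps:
x = -14 (x = 6 - 20 = -14)
d(H) = -14/H
s = 256 (s = (0*9 + 16)² = (0 + 16)² = 16² = 256)
1/(d(-189)/s) = 1/(-14/(-189)/256) = 1/(-14*(-1/189)*(1/256)) = 1/((2/27)*(1/256)) = 1/(1/3456) = 3456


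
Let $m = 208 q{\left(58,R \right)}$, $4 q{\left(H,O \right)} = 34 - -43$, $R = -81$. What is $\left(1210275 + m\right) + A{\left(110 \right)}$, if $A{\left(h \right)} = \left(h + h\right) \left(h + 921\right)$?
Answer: $1441099$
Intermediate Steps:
$q{\left(H,O \right)} = \frac{77}{4}$ ($q{\left(H,O \right)} = \frac{34 - -43}{4} = \frac{34 + 43}{4} = \frac{1}{4} \cdot 77 = \frac{77}{4}$)
$A{\left(h \right)} = 2 h \left(921 + h\right)$
$m = 4004$ ($m = 208 \cdot \frac{77}{4} = 4004$)
$\left(1210275 + m\right) + A{\left(110 \right)} = \left(1210275 + 4004\right) + 2 \cdot 110 \left(921 + 110\right) = 1214279 + 2 \cdot 110 \cdot 1031 = 1214279 + 226820 = 1441099$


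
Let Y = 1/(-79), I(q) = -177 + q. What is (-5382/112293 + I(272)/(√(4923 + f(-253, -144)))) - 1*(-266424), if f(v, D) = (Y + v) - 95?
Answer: 3324171650/12477 + 95*√36419/12908 ≈ 2.6643e+5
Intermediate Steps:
Y = -1/79 ≈ -0.012658
f(v, D) = -7506/79 + v (f(v, D) = (-1/79 + v) - 95 = -7506/79 + v)
(-5382/112293 + I(272)/(√(4923 + f(-253, -144)))) - 1*(-266424) = (-5382/112293 + (-177 + 272)/(√(4923 + (-7506/79 - 253)))) - 1*(-266424) = (-5382*1/112293 + 95/(√(4923 - 27493/79))) + 266424 = (-598/12477 + 95/(√(361424/79))) + 266424 = (-598/12477 + 95/((28*√36419/79))) + 266424 = (-598/12477 + 95*(√36419/12908)) + 266424 = (-598/12477 + 95*√36419/12908) + 266424 = 3324171650/12477 + 95*√36419/12908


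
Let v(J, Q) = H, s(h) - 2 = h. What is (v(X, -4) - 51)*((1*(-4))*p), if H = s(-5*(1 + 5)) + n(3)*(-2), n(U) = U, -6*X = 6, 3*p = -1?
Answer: -340/3 ≈ -113.33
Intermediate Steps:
p = -⅓ (p = (⅓)*(-1) = -⅓ ≈ -0.33333)
s(h) = 2 + h
X = -1 (X = -⅙*6 = -1)
H = -34 (H = (2 - 5*(1 + 5)) + 3*(-2) = (2 - 5*6) - 6 = (2 - 30) - 6 = -28 - 6 = -34)
v(J, Q) = -34
(v(X, -4) - 51)*((1*(-4))*p) = (-34 - 51)*((1*(-4))*(-⅓)) = -(-340)*(-1)/3 = -85*4/3 = -340/3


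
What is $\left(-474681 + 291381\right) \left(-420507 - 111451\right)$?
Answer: $97507901400$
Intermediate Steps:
$\left(-474681 + 291381\right) \left(-420507 - 111451\right) = \left(-183300\right) \left(-531958\right) = 97507901400$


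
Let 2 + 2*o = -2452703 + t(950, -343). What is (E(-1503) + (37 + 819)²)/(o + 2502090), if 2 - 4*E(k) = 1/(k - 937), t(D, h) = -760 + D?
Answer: 7151508241/12452125200 ≈ 0.57432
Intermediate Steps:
E(k) = ½ - 1/(4*(-937 + k)) (E(k) = ½ - 1/(4*(k - 937)) = ½ - 1/(4*(-937 + k)))
o = -2452515/2 (o = -1 + (-2452703 + (-760 + 950))/2 = -1 + (-2452703 + 190)/2 = -1 + (½)*(-2452513) = -1 - 2452513/2 = -2452515/2 ≈ -1.2263e+6)
(E(-1503) + (37 + 819)²)/(o + 2502090) = ((-1875 + 2*(-1503))/(4*(-937 - 1503)) + (37 + 819)²)/(-2452515/2 + 2502090) = ((¼)*(-1875 - 3006)/(-2440) + 856²)/(2551665/2) = ((¼)*(-1/2440)*(-4881) + 732736)*(2/2551665) = (4881/9760 + 732736)*(2/2551665) = (7151508241/9760)*(2/2551665) = 7151508241/12452125200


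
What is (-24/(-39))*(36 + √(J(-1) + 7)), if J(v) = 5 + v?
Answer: 288/13 + 8*√11/13 ≈ 24.195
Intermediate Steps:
(-24/(-39))*(36 + √(J(-1) + 7)) = (-24/(-39))*(36 + √((5 - 1) + 7)) = (-24*(-1/39))*(36 + √(4 + 7)) = 8*(36 + √11)/13 = 288/13 + 8*√11/13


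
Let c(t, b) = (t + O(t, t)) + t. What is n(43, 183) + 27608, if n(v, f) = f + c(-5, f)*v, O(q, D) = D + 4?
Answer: 27318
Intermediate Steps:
O(q, D) = 4 + D
c(t, b) = 4 + 3*t (c(t, b) = (t + (4 + t)) + t = (4 + 2*t) + t = 4 + 3*t)
n(v, f) = f - 11*v (n(v, f) = f + (4 + 3*(-5))*v = f + (4 - 15)*v = f - 11*v)
n(43, 183) + 27608 = (183 - 11*43) + 27608 = (183 - 473) + 27608 = -290 + 27608 = 27318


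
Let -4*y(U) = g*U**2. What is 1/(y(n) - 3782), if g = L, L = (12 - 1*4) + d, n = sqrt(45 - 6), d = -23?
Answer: -4/14543 ≈ -0.00027505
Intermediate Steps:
n = sqrt(39) ≈ 6.2450
L = -15 (L = (12 - 1*4) - 23 = (12 - 4) - 23 = 8 - 23 = -15)
g = -15
y(U) = 15*U**2/4 (y(U) = -(-15)*U**2/4 = 15*U**2/4)
1/(y(n) - 3782) = 1/(15*(sqrt(39))**2/4 - 3782) = 1/((15/4)*39 - 3782) = 1/(585/4 - 3782) = 1/(-14543/4) = -4/14543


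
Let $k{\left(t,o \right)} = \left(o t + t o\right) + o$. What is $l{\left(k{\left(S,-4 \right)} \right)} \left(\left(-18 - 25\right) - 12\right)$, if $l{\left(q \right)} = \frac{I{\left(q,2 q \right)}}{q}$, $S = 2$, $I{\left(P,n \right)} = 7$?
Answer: $\frac{77}{4} \approx 19.25$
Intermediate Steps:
$k{\left(t,o \right)} = o + 2 o t$ ($k{\left(t,o \right)} = \left(o t + o t\right) + o = 2 o t + o = o + 2 o t$)
$l{\left(q \right)} = \frac{7}{q}$
$l{\left(k{\left(S,-4 \right)} \right)} \left(\left(-18 - 25\right) - 12\right) = \frac{7}{\left(-4\right) \left(1 + 2 \cdot 2\right)} \left(\left(-18 - 25\right) - 12\right) = \frac{7}{\left(-4\right) \left(1 + 4\right)} \left(-43 - 12\right) = \frac{7}{\left(-4\right) 5} \left(-55\right) = \frac{7}{-20} \left(-55\right) = 7 \left(- \frac{1}{20}\right) \left(-55\right) = \left(- \frac{7}{20}\right) \left(-55\right) = \frac{77}{4}$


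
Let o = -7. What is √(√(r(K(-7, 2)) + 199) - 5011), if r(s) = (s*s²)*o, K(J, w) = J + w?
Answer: √(-5011 + √1074) ≈ 70.557*I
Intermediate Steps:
r(s) = -7*s³ (r(s) = (s*s²)*(-7) = s³*(-7) = -7*s³)
√(√(r(K(-7, 2)) + 199) - 5011) = √(√(-7*(-7 + 2)³ + 199) - 5011) = √(√(-7*(-5)³ + 199) - 5011) = √(√(-7*(-125) + 199) - 5011) = √(√(875 + 199) - 5011) = √(√1074 - 5011) = √(-5011 + √1074)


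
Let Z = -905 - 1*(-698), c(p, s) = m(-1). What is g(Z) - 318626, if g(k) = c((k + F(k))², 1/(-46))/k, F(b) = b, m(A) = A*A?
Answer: -65955583/207 ≈ -3.1863e+5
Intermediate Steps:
m(A) = A²
c(p, s) = 1 (c(p, s) = (-1)² = 1)
Z = -207 (Z = -905 + 698 = -207)
g(k) = 1/k
g(Z) - 318626 = 1/(-207) - 318626 = -1/207 - 318626 = -65955583/207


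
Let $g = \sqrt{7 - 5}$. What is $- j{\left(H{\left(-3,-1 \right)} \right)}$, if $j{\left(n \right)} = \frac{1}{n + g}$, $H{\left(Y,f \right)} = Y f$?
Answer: $- \frac{3}{7} + \frac{\sqrt{2}}{7} \approx -0.22654$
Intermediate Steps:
$g = \sqrt{2} \approx 1.4142$
$j{\left(n \right)} = \frac{1}{n + \sqrt{2}}$
$- j{\left(H{\left(-3,-1 \right)} \right)} = - \frac{1}{\left(-3\right) \left(-1\right) + \sqrt{2}} = - \frac{1}{3 + \sqrt{2}}$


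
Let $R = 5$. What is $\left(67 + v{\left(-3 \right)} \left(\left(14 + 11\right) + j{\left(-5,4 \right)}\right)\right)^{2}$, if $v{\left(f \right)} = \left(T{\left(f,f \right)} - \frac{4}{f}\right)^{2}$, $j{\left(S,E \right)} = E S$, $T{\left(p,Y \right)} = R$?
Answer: $\frac{5798464}{81} \approx 71586.0$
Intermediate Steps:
$T{\left(p,Y \right)} = 5$
$v{\left(f \right)} = \left(5 - \frac{4}{f}\right)^{2}$
$\left(67 + v{\left(-3 \right)} \left(\left(14 + 11\right) + j{\left(-5,4 \right)}\right)\right)^{2} = \left(67 + \frac{\left(-4 + 5 \left(-3\right)\right)^{2}}{9} \left(\left(14 + 11\right) + 4 \left(-5\right)\right)\right)^{2} = \left(67 + \frac{\left(-4 - 15\right)^{2}}{9} \left(25 - 20\right)\right)^{2} = \left(67 + \frac{\left(-19\right)^{2}}{9} \cdot 5\right)^{2} = \left(67 + \frac{1}{9} \cdot 361 \cdot 5\right)^{2} = \left(67 + \frac{361}{9} \cdot 5\right)^{2} = \left(67 + \frac{1805}{9}\right)^{2} = \left(\frac{2408}{9}\right)^{2} = \frac{5798464}{81}$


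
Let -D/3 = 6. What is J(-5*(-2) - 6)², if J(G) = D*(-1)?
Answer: 324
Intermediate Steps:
D = -18 (D = -3*6 = -18)
J(G) = 18 (J(G) = -18*(-1) = 18)
J(-5*(-2) - 6)² = 18² = 324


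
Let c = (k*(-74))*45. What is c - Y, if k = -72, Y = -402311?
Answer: 642071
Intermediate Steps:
c = 239760 (c = -72*(-74)*45 = 5328*45 = 239760)
c - Y = 239760 - 1*(-402311) = 239760 + 402311 = 642071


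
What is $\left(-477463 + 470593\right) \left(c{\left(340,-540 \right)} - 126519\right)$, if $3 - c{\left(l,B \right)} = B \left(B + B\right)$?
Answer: $4875748920$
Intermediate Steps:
$c{\left(l,B \right)} = 3 - 2 B^{2}$ ($c{\left(l,B \right)} = 3 - B \left(B + B\right) = 3 - B 2 B = 3 - 2 B^{2}$)
$\left(-477463 + 470593\right) \left(c{\left(340,-540 \right)} - 126519\right) = \left(-477463 + 470593\right) \left(\left(3 - 2 \left(-540\right)^{2}\right) - 126519\right) = - 6870 \left(\left(3 - 583200\right) - 126519\right) = - 6870 \left(-583197 - 126519\right) = \left(-6870\right) \left(-709716\right) = 4875748920$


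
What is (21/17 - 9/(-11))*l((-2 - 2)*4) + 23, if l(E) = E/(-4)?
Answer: 5837/187 ≈ 31.214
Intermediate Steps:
l(E) = -E/4 (l(E) = E*(-1/4) = -E/4)
(21/17 - 9/(-11))*l((-2 - 2)*4) + 23 = (21/17 - 9/(-11))*(-(-2 - 2)*4/4) + 23 = (21*(1/17) - 9*(-1/11))*(-(-1)*4) + 23 = (21/17 + 9/11)*(-1/4*(-16)) + 23 = (384/187)*4 + 23 = 1536/187 + 23 = 5837/187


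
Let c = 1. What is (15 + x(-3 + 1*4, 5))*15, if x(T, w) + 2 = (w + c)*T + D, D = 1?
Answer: 300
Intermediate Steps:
x(T, w) = -1 + T*(1 + w) (x(T, w) = -2 + ((w + 1)*T + 1) = -2 + ((1 + w)*T + 1) = -2 + (T*(1 + w) + 1) = -2 + (1 + T*(1 + w)) = -1 + T*(1 + w))
(15 + x(-3 + 1*4, 5))*15 = (15 + (-1 + (-3 + 1*4) + (-3 + 1*4)*5))*15 = (15 + (-1 + (-3 + 4) + (-3 + 4)*5))*15 = (15 + (-1 + 1 + 1*5))*15 = (15 + (-1 + 1 + 5))*15 = (15 + 5)*15 = 20*15 = 300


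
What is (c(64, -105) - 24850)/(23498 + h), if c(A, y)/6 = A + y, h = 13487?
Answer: -25096/36985 ≈ -0.67854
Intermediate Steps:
c(A, y) = 6*A + 6*y (c(A, y) = 6*(A + y) = 6*A + 6*y)
(c(64, -105) - 24850)/(23498 + h) = ((6*64 + 6*(-105)) - 24850)/(23498 + 13487) = ((384 - 630) - 24850)/36985 = (-246 - 24850)*(1/36985) = -25096*1/36985 = -25096/36985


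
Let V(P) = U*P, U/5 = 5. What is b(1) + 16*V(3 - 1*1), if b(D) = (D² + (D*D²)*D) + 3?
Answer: 805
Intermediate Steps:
b(D) = 3 + D² + D⁴ (b(D) = (D² + D³*D) + 3 = (D² + D⁴) + 3 = 3 + D² + D⁴)
U = 25 (U = 5*5 = 25)
V(P) = 25*P
b(1) + 16*V(3 - 1*1) = (3 + 1² + 1⁴) + 16*(25*(3 - 1*1)) = (3 + 1 + 1) + 16*(25*(3 - 1)) = 5 + 16*(25*2) = 5 + 16*50 = 5 + 800 = 805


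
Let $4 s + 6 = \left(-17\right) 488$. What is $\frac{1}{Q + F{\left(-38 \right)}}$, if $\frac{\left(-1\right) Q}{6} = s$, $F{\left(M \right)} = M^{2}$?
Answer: $\frac{1}{13897} \approx 7.1958 \cdot 10^{-5}$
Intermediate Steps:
$s = - \frac{4151}{2}$ ($s = - \frac{3}{2} + \frac{\left(-17\right) 488}{4} = - \frac{3}{2} + \frac{1}{4} \left(-8296\right) = - \frac{3}{2} - 2074 = - \frac{4151}{2} \approx -2075.5$)
$Q = 12453$ ($Q = \left(-6\right) \left(- \frac{4151}{2}\right) = 12453$)
$\frac{1}{Q + F{\left(-38 \right)}} = \frac{1}{12453 + \left(-38\right)^{2}} = \frac{1}{12453 + 1444} = \frac{1}{13897}$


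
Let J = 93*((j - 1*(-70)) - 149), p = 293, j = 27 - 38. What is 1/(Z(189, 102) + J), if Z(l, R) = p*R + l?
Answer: 1/21705 ≈ 4.6072e-5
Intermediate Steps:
j = -11
Z(l, R) = l + 293*R (Z(l, R) = 293*R + l = l + 293*R)
J = -8370 (J = 93*((-11 - 1*(-70)) - 149) = 93*((-11 + 70) - 149) = 93*(59 - 149) = 93*(-90) = -8370)
1/(Z(189, 102) + J) = 1/((189 + 293*102) - 8370) = 1/((189 + 29886) - 8370) = 1/(30075 - 8370) = 1/21705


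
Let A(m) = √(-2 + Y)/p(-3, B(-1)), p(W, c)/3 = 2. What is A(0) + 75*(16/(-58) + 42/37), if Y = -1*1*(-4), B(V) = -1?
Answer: 69150/1073 + √2/6 ≈ 64.681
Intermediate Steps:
Y = 4 (Y = -1*(-4) = 4)
p(W, c) = 6 (p(W, c) = 3*2 = 6)
A(m) = √2/6 (A(m) = √(-2 + 4)/6 = √2*(⅙) = √2/6)
A(0) + 75*(16/(-58) + 42/37) = √2/6 + 75*(16/(-58) + 42/37) = √2/6 + 75*(16*(-1/58) + 42*(1/37)) = √2/6 + 75*(-8/29 + 42/37) = √2/6 + 75*(922/1073) = √2/6 + 69150/1073 = 69150/1073 + √2/6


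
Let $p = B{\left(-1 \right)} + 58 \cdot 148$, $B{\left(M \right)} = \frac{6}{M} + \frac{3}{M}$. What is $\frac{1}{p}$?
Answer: $\frac{1}{8575} \approx 0.00011662$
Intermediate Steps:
$B{\left(M \right)} = \frac{9}{M}$
$p = 8575$ ($p = \frac{9}{-1} + 58 \cdot 148 = 9 \left(-1\right) + 8584 = -9 + 8584 = 8575$)
$\frac{1}{p} = \frac{1}{8575}$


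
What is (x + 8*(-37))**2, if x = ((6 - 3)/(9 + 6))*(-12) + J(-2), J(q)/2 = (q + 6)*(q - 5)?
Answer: 3139984/25 ≈ 1.2560e+5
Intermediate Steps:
J(q) = 2*(-5 + q)*(6 + q) (J(q) = 2*((q + 6)*(q - 5)) = 2*((6 + q)*(-5 + q)) = 2*((-5 + q)*(6 + q)) = 2*(-5 + q)*(6 + q))
x = -292/5 (x = ((6 - 3)/(9 + 6))*(-12) + (-60 + 2*(-2) + 2*(-2)**2) = (3/15)*(-12) + (-60 - 4 + 2*4) = (3*(1/15))*(-12) + (-60 - 4 + 8) = (1/5)*(-12) - 56 = -12/5 - 56 = -292/5 ≈ -58.400)
(x + 8*(-37))**2 = (-292/5 + 8*(-37))**2 = (-292/5 - 296)**2 = (-1772/5)**2 = 3139984/25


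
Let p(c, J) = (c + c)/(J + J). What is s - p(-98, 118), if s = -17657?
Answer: -1041714/59 ≈ -17656.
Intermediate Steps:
p(c, J) = c/J (p(c, J) = (2*c)/((2*J)) = (2*c)*(1/(2*J)) = c/J)
s - p(-98, 118) = -17657 - (-98)/118 = -17657 - 1*(-49/59) = -17657 + 49/59 = -1041714/59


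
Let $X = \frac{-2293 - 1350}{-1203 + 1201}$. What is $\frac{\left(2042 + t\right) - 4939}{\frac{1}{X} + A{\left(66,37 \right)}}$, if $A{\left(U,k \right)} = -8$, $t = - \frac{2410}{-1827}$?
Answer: $\frac{19272959987}{53242434} \approx 361.98$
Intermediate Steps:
$t = \frac{2410}{1827}$ ($t = \left(-2410\right) \left(- \frac{1}{1827}\right) = \frac{2410}{1827} \approx 1.3191$)
$X = \frac{3643}{2}$ ($X = - \frac{3643}{-2} = \left(-3643\right) \left(- \frac{1}{2}\right) = \frac{3643}{2} \approx 1821.5$)
$\frac{\left(2042 + t\right) - 4939}{\frac{1}{X} + A{\left(66,37 \right)}} = \frac{\left(2042 + \frac{2410}{1827}\right) - 4939}{\frac{1}{\frac{3643}{2}} - 8} = \frac{\frac{3733144}{1827} - 4939}{\frac{2}{3643} - 8} = - \frac{5290409}{1827 \left(- \frac{29142}{3643}\right)} = \left(- \frac{5290409}{1827}\right) \left(- \frac{3643}{29142}\right) = \frac{19272959987}{53242434}$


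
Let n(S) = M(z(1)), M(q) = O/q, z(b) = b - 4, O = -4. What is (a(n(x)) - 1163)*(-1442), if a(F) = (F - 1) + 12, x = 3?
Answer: 4977784/3 ≈ 1.6593e+6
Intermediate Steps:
z(b) = -4 + b
M(q) = -4/q
n(S) = 4/3 (n(S) = -4/(-4 + 1) = -4/(-3) = -4*(-1/3) = 4/3)
a(F) = 11 + F (a(F) = (-1 + F) + 12 = 11 + F)
(a(n(x)) - 1163)*(-1442) = ((11 + 4/3) - 1163)*(-1442) = (37/3 - 1163)*(-1442) = -3452/3*(-1442) = 4977784/3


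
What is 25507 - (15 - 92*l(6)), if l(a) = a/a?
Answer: 25584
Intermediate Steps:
l(a) = 1
25507 - (15 - 92*l(6)) = 25507 - (15 - 92*1) = 25507 - (15 - 92) = 25507 - 1*(-77) = 25507 + 77 = 25584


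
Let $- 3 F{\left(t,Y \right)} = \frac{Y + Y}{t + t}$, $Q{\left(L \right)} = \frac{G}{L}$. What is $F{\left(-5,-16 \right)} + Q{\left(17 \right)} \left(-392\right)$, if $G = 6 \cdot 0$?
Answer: $- \frac{16}{15} \approx -1.0667$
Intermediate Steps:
$G = 0$
$Q{\left(L \right)} = 0$ ($Q{\left(L \right)} = \frac{0}{L} = 0$)
$F{\left(t,Y \right)} = - \frac{Y}{3 t}$ ($F{\left(t,Y \right)} = - \frac{\left(Y + Y\right) \frac{1}{t + t}}{3} = - \frac{2 Y \frac{1}{2 t}}{3} = - \frac{Y \frac{1}{t}}{3} = - \frac{Y}{3 t}$)
$F{\left(-5,-16 \right)} + Q{\left(17 \right)} \left(-392\right) = \left(- \frac{1}{3}\right) \left(-16\right) \frac{1}{-5} + 0 \left(-392\right) = \left(- \frac{1}{3}\right) \left(-16\right) \left(- \frac{1}{5}\right) + 0 = - \frac{16}{15} + 0 = - \frac{16}{15}$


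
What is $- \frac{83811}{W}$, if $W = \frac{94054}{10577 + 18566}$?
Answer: $- \frac{2442503973}{94054} \approx -25969.0$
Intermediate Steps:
$W = \frac{94054}{29143} \approx 3.2273$
$- \frac{83811}{W} = - \frac{83811}{\frac{94054}{29143}} = \left(-83811\right) \frac{29143}{94054} = - \frac{2442503973}{94054}$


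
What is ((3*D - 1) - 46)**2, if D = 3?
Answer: 1444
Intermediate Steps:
((3*D - 1) - 46)**2 = ((3*3 - 1) - 46)**2 = ((9 - 1) - 46)**2 = (8 - 46)**2 = (-38)**2 = 1444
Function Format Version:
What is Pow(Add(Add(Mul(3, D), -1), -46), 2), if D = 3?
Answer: 1444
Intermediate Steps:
Pow(Add(Add(Mul(3, D), -1), -46), 2) = Pow(Add(Add(Mul(3, 3), -1), -46), 2) = Pow(Add(Add(9, -1), -46), 2) = Pow(Add(8, -46), 2) = Pow(-38, 2) = 1444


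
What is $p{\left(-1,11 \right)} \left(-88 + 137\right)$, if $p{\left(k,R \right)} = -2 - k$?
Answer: $-49$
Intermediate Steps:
$p{\left(-1,11 \right)} \left(-88 + 137\right) = \left(-2 - -1\right) \left(-88 + 137\right) = \left(-2 + 1\right) 49 = \left(-1\right) 49 = -49$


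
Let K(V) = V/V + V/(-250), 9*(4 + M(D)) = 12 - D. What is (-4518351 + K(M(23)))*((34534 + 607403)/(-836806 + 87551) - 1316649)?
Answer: 557172696424962846872/93656875 ≈ 5.9491e+12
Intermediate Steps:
M(D) = -8/3 - D/9 (M(D) = -4 + (12 - D)/9 = -4 + (4/3 - D/9) = -8/3 - D/9)
K(V) = 1 - V/250 (K(V) = 1 + V*(-1/250) = 1 - V/250)
(-4518351 + K(M(23)))*((34534 + 607403)/(-836806 + 87551) - 1316649) = (-4518351 + (1 - (-8/3 - ⅑*23)/250))*((34534 + 607403)/(-836806 + 87551) - 1316649) = (-4518351 + (1 - (-8/3 - 23/9)/250))*(641937/(-749255) - 1316649) = (-4518351 + (1 - 1/250*(-47/9)))*(641937*(-1/749255) - 1316649) = (-4518351 + (1 + 47/2250))*(-641937/749255 - 1316649) = (-4518351 + 2297/2250)*(-986506488432/749255) = -10166287453/2250*(-986506488432/749255) = 557172696424962846872/93656875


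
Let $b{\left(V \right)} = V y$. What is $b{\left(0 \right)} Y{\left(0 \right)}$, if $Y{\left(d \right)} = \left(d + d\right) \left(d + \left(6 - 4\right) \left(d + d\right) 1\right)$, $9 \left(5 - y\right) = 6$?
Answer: $0$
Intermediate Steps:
$y = \frac{13}{3}$ ($y = 5 - \frac{2}{3} = \frac{13}{3} \approx 4.3333$)
$b{\left(V \right)} = \frac{13 V}{3}$ ($b{\left(V \right)} = V \frac{13}{3} = \frac{13 V}{3}$)
$Y{\left(d \right)} = 10 d^{2}$ ($Y{\left(d \right)} = 2 d \left(d + 2 \cdot 2 d 1\right) = 2 d \left(d + 4 d 1\right) = 2 d \left(d + 4 d\right) = 2 d 5 d = 10 d^{2}$)
$b{\left(0 \right)} Y{\left(0 \right)} = \frac{13}{3} \cdot 0 \cdot 10 \cdot 0^{2} = 0 \cdot 10 \cdot 0 = 0 \cdot 0 = 0$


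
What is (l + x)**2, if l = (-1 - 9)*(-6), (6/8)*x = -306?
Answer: 121104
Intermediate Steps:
x = -408 (x = (4/3)*(-306) = -408)
l = 60 (l = -10*(-6) = 60)
(l + x)**2 = (60 - 408)**2 = (-348)**2 = 121104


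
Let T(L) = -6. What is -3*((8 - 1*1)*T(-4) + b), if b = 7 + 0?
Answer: 105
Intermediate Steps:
b = 7
-3*((8 - 1*1)*T(-4) + b) = -3*((8 - 1*1)*(-6) + 7) = -3*((8 - 1)*(-6) + 7) = -3*(7*(-6) + 7) = -3*(-42 + 7) = -3*(-35) = 105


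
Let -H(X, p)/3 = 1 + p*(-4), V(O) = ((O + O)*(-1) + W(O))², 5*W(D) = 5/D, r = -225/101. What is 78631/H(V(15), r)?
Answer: -1134533/429 ≈ -2644.6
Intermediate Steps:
r = -225/101 (r = -225*1/101 = -225/101 ≈ -2.2277)
W(D) = 1/D (W(D) = (5/D)/5 = 1/D)
V(O) = (1/O - 2*O)² (V(O) = ((O + O)*(-1) + 1/O)² = ((2*O)*(-1) + 1/O)² = (-2*O + 1/O)² = (1/O - 2*O)²)
H(X, p) = -3 + 12*p (H(X, p) = -3*(1 + p*(-4)) = -3*(1 - 4*p) = -3 + 12*p)
78631/H(V(15), r) = 78631/(-3 + 12*(-225/101)) = 78631/(-3 - 2700/101) = 78631/(-3003/101) = 78631*(-101/3003) = -1134533/429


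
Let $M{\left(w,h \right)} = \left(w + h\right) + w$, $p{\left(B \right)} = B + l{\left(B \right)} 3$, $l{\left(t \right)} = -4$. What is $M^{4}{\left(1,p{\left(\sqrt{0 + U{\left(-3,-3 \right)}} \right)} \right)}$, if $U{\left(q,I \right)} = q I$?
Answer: $2401$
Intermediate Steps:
$U{\left(q,I \right)} = I q$
$p{\left(B \right)} = -12 + B$ ($p{\left(B \right)} = B - 12 = -12 + B$)
$M{\left(w,h \right)} = h + 2 w$ ($M{\left(w,h \right)} = \left(h + w\right) + w = h + 2 w$)
$M^{4}{\left(1,p{\left(\sqrt{0 + U{\left(-3,-3 \right)}} \right)} \right)} = \left(\left(-12 + \sqrt{0 - -9}\right) + 2 \cdot 1\right)^{4} = \left(\left(-12 + \sqrt{0 + 9}\right) + 2\right)^{4} = \left(\left(-12 + \sqrt{9}\right) + 2\right)^{4} = \left(\left(-12 + 3\right) + 2\right)^{4} = \left(-9 + 2\right)^{4} = \left(-7\right)^{4} = 2401$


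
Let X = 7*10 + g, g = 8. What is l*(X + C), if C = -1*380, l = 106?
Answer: -32012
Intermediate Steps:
X = 78 (X = 7*10 + 8 = 70 + 8 = 78)
C = -380
l*(X + C) = 106*(78 - 380) = 106*(-302) = -32012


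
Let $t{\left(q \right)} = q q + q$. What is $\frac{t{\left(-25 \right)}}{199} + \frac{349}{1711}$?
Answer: $\frac{1096051}{340489} \approx 3.219$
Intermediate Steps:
$t{\left(q \right)} = q + q^{2}$ ($t{\left(q \right)} = q^{2} + q = q + q^{2}$)
$\frac{t{\left(-25 \right)}}{199} + \frac{349}{1711} = \frac{\left(-25\right) \left(1 - 25\right)}{199} + \frac{349}{1711} = \left(-25\right) \left(-24\right) \frac{1}{199} + 349 \cdot \frac{1}{1711} = 600 \cdot \frac{1}{199} + \frac{349}{1711} = \frac{600}{199} + \frac{349}{1711} = \frac{1096051}{340489}$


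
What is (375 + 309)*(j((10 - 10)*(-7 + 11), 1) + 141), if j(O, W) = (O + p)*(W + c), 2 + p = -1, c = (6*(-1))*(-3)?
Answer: 57456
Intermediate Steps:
c = 18 (c = -6*(-3) = 18)
p = -3 (p = -2 - 1 = -3)
j(O, W) = (-3 + O)*(18 + W) (j(O, W) = (O - 3)*(W + 18) = (-3 + O)*(18 + W))
(375 + 309)*(j((10 - 10)*(-7 + 11), 1) + 141) = (375 + 309)*((-54 - 3*1 + 18*((10 - 10)*(-7 + 11)) + ((10 - 10)*(-7 + 11))*1) + 141) = 684*((-54 - 3 + 18*(0*4) + (0*4)*1) + 141) = 684*((-54 - 3 + 18*0 + 0*1) + 141) = 684*((-54 - 3 + 0 + 0) + 141) = 684*(-57 + 141) = 684*84 = 57456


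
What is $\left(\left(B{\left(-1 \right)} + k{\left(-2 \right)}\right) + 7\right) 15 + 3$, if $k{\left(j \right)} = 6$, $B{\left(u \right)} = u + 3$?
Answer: $228$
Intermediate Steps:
$B{\left(u \right)} = 3 + u$
$\left(\left(B{\left(-1 \right)} + k{\left(-2 \right)}\right) + 7\right) 15 + 3 = \left(\left(\left(3 - 1\right) + 6\right) + 7\right) 15 + 3 = \left(\left(2 + 6\right) + 7\right) 15 + 3 = \left(8 + 7\right) 15 + 3 = 15 \cdot 15 + 3 = 225 + 3 = 228$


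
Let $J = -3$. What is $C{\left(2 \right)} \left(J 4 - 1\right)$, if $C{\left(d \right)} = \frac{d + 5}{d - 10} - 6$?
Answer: $\frac{715}{8} \approx 89.375$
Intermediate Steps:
$C{\left(d \right)} = -6 + \frac{5 + d}{-10 + d}$ ($C{\left(d \right)} = \frac{5 + d}{-10 + d} - 6 = -6 + \frac{5 + d}{-10 + d}$)
$C{\left(2 \right)} \left(J 4 - 1\right) = \frac{5 \left(13 - 2\right)}{-10 + 2} \left(\left(-3\right) 4 - 1\right) = \frac{5 \left(13 - 2\right)}{-8} \left(-12 - 1\right) = 5 \left(- \frac{1}{8}\right) 11 \left(-13\right) = \left(- \frac{55}{8}\right) \left(-13\right) = \frac{715}{8}$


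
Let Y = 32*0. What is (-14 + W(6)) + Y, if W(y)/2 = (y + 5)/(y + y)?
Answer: -73/6 ≈ -12.167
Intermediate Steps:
Y = 0
W(y) = (5 + y)/y (W(y) = 2*((y + 5)/(y + y)) = 2*((5 + y)/((2*y))) = 2*((5 + y)*(1/(2*y))) = 2*((5 + y)/(2*y)) = (5 + y)/y)
(-14 + W(6)) + Y = (-14 + (5 + 6)/6) + 0 = (-14 + (⅙)*11) + 0 = (-14 + 11/6) + 0 = -73/6 + 0 = -73/6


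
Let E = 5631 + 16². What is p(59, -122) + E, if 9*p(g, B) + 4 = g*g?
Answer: 18820/3 ≈ 6273.3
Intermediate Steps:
p(g, B) = -4/9 + g²/9 (p(g, B) = -4/9 + (g*g)/9 = -4/9 + g²/9)
E = 5887 (E = 5631 + 256 = 5887)
p(59, -122) + E = (-4/9 + (⅑)*59²) + 5887 = (-4/9 + (⅑)*3481) + 5887 = (-4/9 + 3481/9) + 5887 = 1159/3 + 5887 = 18820/3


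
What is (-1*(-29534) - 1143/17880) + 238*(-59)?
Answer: 92331939/5960 ≈ 15492.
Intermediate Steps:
(-1*(-29534) - 1143/17880) + 238*(-59) = (29534 - 1143*1/17880) - 14042 = (29534 - 381/5960) - 14042 = 176022259/5960 - 14042 = 92331939/5960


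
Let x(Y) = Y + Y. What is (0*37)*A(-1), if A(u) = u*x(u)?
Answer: 0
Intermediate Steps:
x(Y) = 2*Y
A(u) = 2*u² (A(u) = u*(2*u) = 2*u²)
(0*37)*A(-1) = (0*37)*(2*(-1)²) = 0*(2*1) = 0*2 = 0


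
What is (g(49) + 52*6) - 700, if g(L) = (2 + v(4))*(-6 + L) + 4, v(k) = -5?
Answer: -513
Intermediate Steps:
g(L) = 22 - 3*L (g(L) = (2 - 5)*(-6 + L) + 4 = -3*(-6 + L) + 4 = (18 - 3*L) + 4 = 22 - 3*L)
(g(49) + 52*6) - 700 = ((22 - 3*49) + 52*6) - 700 = ((22 - 147) + 312) - 700 = (-125 + 312) - 700 = 187 - 700 = -513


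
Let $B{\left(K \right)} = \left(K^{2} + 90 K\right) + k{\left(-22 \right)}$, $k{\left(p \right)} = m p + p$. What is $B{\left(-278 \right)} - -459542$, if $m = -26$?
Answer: $512356$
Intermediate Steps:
$k{\left(p \right)} = - 25 p$ ($k{\left(p \right)} = - 26 p + p = - 25 p$)
$B{\left(K \right)} = 550 + K^{2} + 90 K$ ($B{\left(K \right)} = \left(K^{2} + 90 K\right) - -550 = \left(K^{2} + 90 K\right) + 550 = 550 + K^{2} + 90 K$)
$B{\left(-278 \right)} - -459542 = \left(550 + \left(-278\right)^{2} + 90 \left(-278\right)\right) - -459542 = \left(550 + 77284 - 25020\right) + 459542 = 52814 + 459542 = 512356$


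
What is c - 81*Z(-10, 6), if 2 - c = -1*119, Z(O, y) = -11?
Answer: 1012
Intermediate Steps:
c = 121 (c = 2 - (-1)*119 = 2 - 1*(-119) = 2 + 119 = 121)
c - 81*Z(-10, 6) = 121 - 81*(-11) = 121 + 891 = 1012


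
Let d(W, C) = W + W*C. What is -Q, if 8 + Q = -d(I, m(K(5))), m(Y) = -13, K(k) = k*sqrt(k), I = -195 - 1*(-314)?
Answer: -1420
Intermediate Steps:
I = 119 (I = -195 + 314 = 119)
K(k) = k**(3/2)
d(W, C) = W + C*W
Q = 1420 (Q = -8 - 119*(1 - 13) = -8 - 119*(-12) = -8 - 1*(-1428) = -8 + 1428 = 1420)
-Q = -1*1420 = -1420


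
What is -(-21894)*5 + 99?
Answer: 109569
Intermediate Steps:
-(-21894)*5 + 99 = -267*(-410) + 99 = 109470 + 99 = 109569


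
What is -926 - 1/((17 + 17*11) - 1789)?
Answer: -1467709/1585 ≈ -926.00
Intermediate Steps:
-926 - 1/((17 + 17*11) - 1789) = -926 - 1/((17 + 187) - 1789) = -926 - 1/(204 - 1789) = -926 - 1/(-1585) = -926 - 1*(-1/1585) = -926 + 1/1585 = -1467709/1585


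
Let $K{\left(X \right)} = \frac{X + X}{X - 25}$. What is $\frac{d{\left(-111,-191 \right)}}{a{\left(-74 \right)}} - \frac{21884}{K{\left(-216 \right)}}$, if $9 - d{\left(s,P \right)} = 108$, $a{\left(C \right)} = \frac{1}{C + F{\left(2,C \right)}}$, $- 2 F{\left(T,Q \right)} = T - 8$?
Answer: $- \frac{559379}{108} \approx -5179.4$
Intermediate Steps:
$F{\left(T,Q \right)} = 4 - \frac{T}{2}$ ($F{\left(T,Q \right)} = - \frac{T - 8}{2} = - \frac{-8 + T}{2} = 4 - \frac{T}{2}$)
$a{\left(C \right)} = \frac{1}{3 + C}$ ($a{\left(C \right)} = \frac{1}{C + \left(4 - 1\right)} = \frac{1}{C + 3} = \frac{1}{3 + C}$)
$d{\left(s,P \right)} = -99$ ($d{\left(s,P \right)} = 9 - 108 = -99$)
$K{\left(X \right)} = \frac{2 X}{-25 + X}$
$\frac{d{\left(-111,-191 \right)}}{a{\left(-74 \right)}} - \frac{21884}{K{\left(-216 \right)}} = - \frac{99}{\frac{1}{3 - 74}} - \frac{21884}{2 \left(-216\right) \frac{1}{-25 - 216}} = - \frac{99}{\frac{1}{-71}} - \frac{21884}{2 \left(-216\right) \frac{1}{-241}} = - \frac{99}{- \frac{1}{71}} - \frac{21884}{2 \left(-216\right) \left(- \frac{1}{241}\right)} = \left(-99\right) \left(-71\right) - \frac{21884}{\frac{432}{241}} = 7029 - \frac{1318511}{108} = - \frac{559379}{108}$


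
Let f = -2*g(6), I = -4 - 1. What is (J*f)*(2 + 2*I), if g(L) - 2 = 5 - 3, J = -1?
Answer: -64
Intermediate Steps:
I = -5
g(L) = 4 (g(L) = 2 + (5 - 3) = 2 + 2 = 4)
f = -8 (f = -2*4 = -8)
(J*f)*(2 + 2*I) = (-1*(-8))*(2 + 2*(-5)) = 8*(2 - 10) = 8*(-8) = -64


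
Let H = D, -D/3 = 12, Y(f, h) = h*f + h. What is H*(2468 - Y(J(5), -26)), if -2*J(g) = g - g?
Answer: -89784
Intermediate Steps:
J(g) = 0 (J(g) = -(g - g)/2 = -½*0 = 0)
Y(f, h) = h + f*h (Y(f, h) = f*h + h = h + f*h)
D = -36 (D = -3*12 = -36)
H = -36
H*(2468 - Y(J(5), -26)) = -36*(2468 - (-26)*(1 + 0)) = -36*(2468 - (-26)) = -36*(2468 - 1*(-26)) = -36*(2468 + 26) = -36*2494 = -89784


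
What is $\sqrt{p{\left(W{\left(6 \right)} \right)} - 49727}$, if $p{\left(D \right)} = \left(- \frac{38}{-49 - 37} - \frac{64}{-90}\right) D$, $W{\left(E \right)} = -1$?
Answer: $\frac{2 i \sqrt{5172038710}}{645} \approx 223.0 i$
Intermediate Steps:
$p{\left(D \right)} = \frac{2231 D}{1935}$ ($p{\left(D \right)} = \left(- \frac{38}{-86} - - \frac{32}{45}\right) D = \left(\left(-38\right) \left(- \frac{1}{86}\right) + \frac{32}{45}\right) D = \left(\frac{19}{43} + \frac{32}{45}\right) D = \frac{2231 D}{1935}$)
$\sqrt{p{\left(W{\left(6 \right)} \right)} - 49727} = \sqrt{\frac{2231}{1935} \left(-1\right) - 49727} = \sqrt{- \frac{2231}{1935} - 49727} = \sqrt{- \frac{96223976}{1935}} = \frac{2 i \sqrt{5172038710}}{645}$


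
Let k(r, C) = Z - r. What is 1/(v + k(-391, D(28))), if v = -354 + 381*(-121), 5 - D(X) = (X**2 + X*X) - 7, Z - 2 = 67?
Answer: -1/45995 ≈ -2.1741e-5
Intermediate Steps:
Z = 69 (Z = 2 + 67 = 69)
D(X) = 12 - 2*X**2 (D(X) = 5 - ((X**2 + X*X) - 7) = 5 - ((X**2 + X**2) - 7) = 5 - (2*X**2 - 7) = 5 - (-7 + 2*X**2) = 5 + (7 - 2*X**2) = 12 - 2*X**2)
k(r, C) = 69 - r
v = -46455 (v = -354 - 46101 = -46455)
1/(v + k(-391, D(28))) = 1/(-46455 + (69 - 1*(-391))) = 1/(-46455 + (69 + 391)) = 1/(-46455 + 460) = 1/(-45995) = -1/45995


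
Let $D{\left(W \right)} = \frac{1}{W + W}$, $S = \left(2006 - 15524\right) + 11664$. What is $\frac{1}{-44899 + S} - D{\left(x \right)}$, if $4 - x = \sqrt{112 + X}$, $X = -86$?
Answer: $\frac{46748}{233765} + \frac{\sqrt{26}}{20} \approx 0.45493$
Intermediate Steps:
$S = -1854$ ($S = -13518 + 11664 = -1854$)
$x = 4 - \sqrt{26}$ ($x = 4 - \sqrt{112 - 86} = 4 - \sqrt{26} \approx -1.099$)
$D{\left(W \right)} = \frac{1}{2 W}$
$\frac{1}{-44899 + S} - D{\left(x \right)} = \frac{1}{-44899 - 1854} - \frac{1}{2 \left(4 - \sqrt{26}\right)} = \frac{1}{-46753} - \frac{1}{2 \left(4 - \sqrt{26}\right)} = - \frac{1}{46753} - \frac{1}{2 \left(4 - \sqrt{26}\right)}$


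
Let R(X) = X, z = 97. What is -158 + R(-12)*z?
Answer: -1322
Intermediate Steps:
-158 + R(-12)*z = -158 - 12*97 = -158 - 1164 = -1322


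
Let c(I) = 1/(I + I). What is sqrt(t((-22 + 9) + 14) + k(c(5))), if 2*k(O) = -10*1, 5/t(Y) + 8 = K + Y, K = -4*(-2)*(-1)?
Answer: 4*I*sqrt(3)/3 ≈ 2.3094*I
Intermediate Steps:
K = -8 (K = 8*(-1) = -8)
c(I) = 1/(2*I)
t(Y) = 5/(-16 + Y) (t(Y) = 5/(-8 + (-8 + Y)) = 5/(-16 + Y))
k(O) = -5 (k(O) = (-10*1)/2 = (1/2)*(-10) = -5)
sqrt(t((-22 + 9) + 14) + k(c(5))) = sqrt(5/(-16 + ((-22 + 9) + 14)) - 5) = sqrt(5/(-16 + (-13 + 14)) - 5) = sqrt(5/(-16 + 1) - 5) = sqrt(5/(-15) - 5) = sqrt(5*(-1/15) - 5) = sqrt(-1/3 - 5) = sqrt(-16/3) = 4*I*sqrt(3)/3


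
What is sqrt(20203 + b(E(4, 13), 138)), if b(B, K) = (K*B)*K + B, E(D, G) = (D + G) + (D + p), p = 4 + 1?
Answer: sqrt(515373) ≈ 717.89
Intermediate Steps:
p = 5
E(D, G) = 5 + G + 2*D (E(D, G) = (D + G) + (D + 5) = (D + G) + (5 + D) = 5 + G + 2*D)
b(B, K) = B + B*K**2 (b(B, K) = (B*K)*K + B = B*K**2 + B = B + B*K**2)
sqrt(20203 + b(E(4, 13), 138)) = sqrt(20203 + (5 + 13 + 2*4)*(1 + 138**2)) = sqrt(20203 + (5 + 13 + 8)*(1 + 19044)) = sqrt(20203 + 26*19045) = sqrt(20203 + 495170) = sqrt(515373)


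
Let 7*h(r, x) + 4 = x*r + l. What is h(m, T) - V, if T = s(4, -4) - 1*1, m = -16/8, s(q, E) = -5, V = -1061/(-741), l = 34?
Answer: 3385/741 ≈ 4.5682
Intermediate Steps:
V = 1061/741 (V = -1061*(-1/741) = 1061/741 ≈ 1.4318)
m = -2 (m = -16*⅛ = -2)
T = -6 (T = -5 - 1*1 = -5 - 1 = -6)
h(r, x) = 30/7 + r*x/7 (h(r, x) = -4/7 + (x*r + 34)/7 = -4/7 + (r*x + 34)/7 = -4/7 + (34 + r*x)/7 = -4/7 + (34/7 + r*x/7) = 30/7 + r*x/7)
h(m, T) - V = (30/7 + (⅐)*(-2)*(-6)) - 1*1061/741 = (30/7 + 12/7) - 1061/741 = 6 - 1061/741 = 3385/741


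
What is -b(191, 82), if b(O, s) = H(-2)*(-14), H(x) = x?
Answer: -28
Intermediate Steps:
b(O, s) = 28 (b(O, s) = -2*(-14) = 28)
-b(191, 82) = -1*28 = -28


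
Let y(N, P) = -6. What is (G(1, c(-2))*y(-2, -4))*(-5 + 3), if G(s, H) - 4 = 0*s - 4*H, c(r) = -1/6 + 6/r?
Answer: 200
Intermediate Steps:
c(r) = -1/6 + 6/r (c(r) = -1*1/6 + 6/r = -1/6 + 6/r)
G(s, H) = 4 - 4*H (G(s, H) = 4 + (0*s - 4*H) = 4 + (0 - 4*H) = 4 - 4*H)
(G(1, c(-2))*y(-2, -4))*(-5 + 3) = ((4 - 2*(36 - 1*(-2))/(3*(-2)))*(-6))*(-5 + 3) = ((4 - 2*(-1)*(36 + 2)/(3*2))*(-6))*(-2) = ((4 - 2*(-1)*38/(3*2))*(-6))*(-2) = ((4 - 4*(-19/6))*(-6))*(-2) = ((4 + 38/3)*(-6))*(-2) = ((50/3)*(-6))*(-2) = -100*(-2) = 200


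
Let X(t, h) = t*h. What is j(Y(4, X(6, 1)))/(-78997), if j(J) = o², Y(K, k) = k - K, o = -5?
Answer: -25/78997 ≈ -0.00031647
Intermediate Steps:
X(t, h) = h*t
j(J) = 25 (j(J) = (-5)² = 25)
j(Y(4, X(6, 1)))/(-78997) = 25/(-78997) = 25*(-1/78997) = -25/78997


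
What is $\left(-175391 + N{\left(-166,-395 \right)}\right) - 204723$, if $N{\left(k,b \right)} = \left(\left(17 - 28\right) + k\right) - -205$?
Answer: $-380086$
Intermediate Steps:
$N{\left(k,b \right)} = 194 + k$ ($N{\left(k,b \right)} = \left(\left(17 - 28\right) + k\right) + 205 = \left(-11 + k\right) + 205 = 194 + k$)
$\left(-175391 + N{\left(-166,-395 \right)}\right) - 204723 = \left(-175391 + \left(194 - 166\right)\right) - 204723 = \left(-175391 + 28\right) - 204723 = -175363 - 204723 = -380086$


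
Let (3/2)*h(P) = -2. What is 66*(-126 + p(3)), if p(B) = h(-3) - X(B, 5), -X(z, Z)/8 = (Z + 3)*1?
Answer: -4180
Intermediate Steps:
X(z, Z) = -24 - 8*Z (X(z, Z) = -8*(Z + 3) = -8*(3 + Z) = -24 - 8*Z)
h(P) = -4/3 (h(P) = (2/3)*(-2) = -4/3)
p(B) = 188/3 (p(B) = -4/3 - (-24 - 8*5) = -4/3 - (-24 - 40) = -4/3 - 1*(-64) = -4/3 + 64 = 188/3)
66*(-126 + p(3)) = 66*(-126 + 188/3) = 66*(-190/3) = -4180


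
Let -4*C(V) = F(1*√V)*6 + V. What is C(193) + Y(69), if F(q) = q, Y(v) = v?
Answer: 83/4 - 3*√193/2 ≈ -0.088666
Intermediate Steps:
C(V) = -3*√V/2 - V/4 (C(V) = -((1*√V)*6 + V)/4 = -(√V*6 + V)/4 = -(6*√V + V)/4 = -(V + 6*√V)/4 = -3*√V/2 - V/4)
C(193) + Y(69) = (-3*√193/2 - ¼*193) + 69 = (-3*√193/2 - 193/4) + 69 = (-193/4 - 3*√193/2) + 69 = 83/4 - 3*√193/2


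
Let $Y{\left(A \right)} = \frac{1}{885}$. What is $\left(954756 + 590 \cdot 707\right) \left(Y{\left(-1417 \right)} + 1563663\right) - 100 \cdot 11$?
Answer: $\frac{1898473130298316}{885} \approx 2.1452 \cdot 10^{12}$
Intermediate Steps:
$Y{\left(A \right)} = \frac{1}{885}$
$\left(954756 + 590 \cdot 707\right) \left(Y{\left(-1417 \right)} + 1563663\right) - 100 \cdot 11 = \left(954756 + 590 \cdot 707\right) \left(\frac{1}{885} + 1563663\right) - 100 \cdot 11 = \left(954756 + 417130\right) \frac{1383841756}{885} - 1100 = 1371886 \cdot \frac{1383841756}{885} - 1100 = \frac{1898473131271816}{885} - 1100 = \frac{1898473130298316}{885}$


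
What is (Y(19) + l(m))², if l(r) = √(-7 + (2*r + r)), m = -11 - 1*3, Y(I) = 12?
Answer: 95 + 168*I ≈ 95.0 + 168.0*I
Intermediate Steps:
m = -14 (m = -11 - 3 = -14)
l(r) = √(-7 + 3*r)
(Y(19) + l(m))² = (12 + √(-7 + 3*(-14)))² = (12 + √(-7 - 42))² = (12 + √(-49))² = (12 + 7*I)²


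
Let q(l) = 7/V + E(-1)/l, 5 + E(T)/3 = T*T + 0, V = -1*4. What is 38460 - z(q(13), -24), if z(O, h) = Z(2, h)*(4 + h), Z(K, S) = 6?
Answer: 38580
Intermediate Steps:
V = -4
E(T) = -15 + 3*T² (E(T) = -15 + 3*(T*T + 0) = -15 + 3*(T² + 0) = -15 + 3*T²)
q(l) = -7/4 - 12/l (q(l) = 7/(-4) + (-15 + 3*(-1)²)/l = 7*(-¼) + (-15 + 3*1)/l = -7/4 + (-15 + 3)/l = -7/4 - 12/l)
z(O, h) = 24 + 6*h (z(O, h) = 6*(4 + h) = 24 + 6*h)
38460 - z(q(13), -24) = 38460 - (24 + 6*(-24)) = 38460 - (24 - 144) = 38460 - 1*(-120) = 38460 + 120 = 38580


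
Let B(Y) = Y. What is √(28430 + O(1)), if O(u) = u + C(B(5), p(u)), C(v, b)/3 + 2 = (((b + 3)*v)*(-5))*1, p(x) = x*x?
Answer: 75*√5 ≈ 167.71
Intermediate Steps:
p(x) = x²
C(v, b) = -6 - 15*v*(3 + b) (C(v, b) = -6 + 3*((((b + 3)*v)*(-5))*1) = -6 + 3*((((3 + b)*v)*(-5))*1) = -6 + 3*(((v*(3 + b))*(-5))*1) = -6 + 3*(-5*v*(3 + b)*1) = -6 + 3*(-5*v*(3 + b)) = -6 - 15*v*(3 + b))
O(u) = -231 + u - 75*u² (O(u) = u + (-6 - 45*5 - 15*u²*5) = u + (-6 - 225 - 75*u²) = u + (-231 - 75*u²) = -231 + u - 75*u²)
√(28430 + O(1)) = √(28430 + (-231 + 1 - 75*1²)) = √(28430 + (-231 + 1 - 75*1)) = √(28430 + (-231 + 1 - 75)) = √(28430 - 305) = √28125 = 75*√5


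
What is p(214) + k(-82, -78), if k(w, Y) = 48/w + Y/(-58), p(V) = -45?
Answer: -52602/1189 ≈ -44.241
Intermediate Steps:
k(w, Y) = 48/w - Y/58 (k(w, Y) = 48/w + Y*(-1/58) = 48/w - Y/58)
p(214) + k(-82, -78) = -45 + (48/(-82) - 1/58*(-78)) = -45 + (48*(-1/82) + 39/29) = -45 + (-24/41 + 39/29) = -45 + 903/1189 = -52602/1189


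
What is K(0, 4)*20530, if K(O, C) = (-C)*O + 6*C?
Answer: 492720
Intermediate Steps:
K(O, C) = 6*C - C*O (K(O, C) = -C*O + 6*C = 6*C - C*O)
K(0, 4)*20530 = (4*(6 - 1*0))*20530 = (4*(6 + 0))*20530 = (4*6)*20530 = 24*20530 = 492720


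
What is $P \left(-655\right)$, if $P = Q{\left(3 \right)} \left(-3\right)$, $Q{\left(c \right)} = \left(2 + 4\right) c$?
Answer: $35370$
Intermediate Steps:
$Q{\left(c \right)} = 6 c$
$P = -54$ ($P = 6 \cdot 3 \left(-3\right) = 18 \left(-3\right) = -54$)
$P \left(-655\right) = \left(-54\right) \left(-655\right) = 35370$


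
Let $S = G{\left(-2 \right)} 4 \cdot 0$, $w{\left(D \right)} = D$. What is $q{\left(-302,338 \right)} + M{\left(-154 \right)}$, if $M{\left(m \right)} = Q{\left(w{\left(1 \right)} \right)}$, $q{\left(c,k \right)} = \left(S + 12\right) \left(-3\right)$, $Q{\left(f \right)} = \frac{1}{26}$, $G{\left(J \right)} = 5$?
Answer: $- \frac{935}{26} \approx -35.962$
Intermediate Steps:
$S = 0$ ($S = 5 \cdot 4 \cdot 0 = 20 \cdot 0 = 0$)
$Q{\left(f \right)} = \frac{1}{26}$
$q{\left(c,k \right)} = -36$ ($q{\left(c,k \right)} = \left(0 + 12\right) \left(-3\right) = 12 \left(-3\right) = -36$)
$M{\left(m \right)} = \frac{1}{26}$
$q{\left(-302,338 \right)} + M{\left(-154 \right)} = -36 + \frac{1}{26} = - \frac{935}{26}$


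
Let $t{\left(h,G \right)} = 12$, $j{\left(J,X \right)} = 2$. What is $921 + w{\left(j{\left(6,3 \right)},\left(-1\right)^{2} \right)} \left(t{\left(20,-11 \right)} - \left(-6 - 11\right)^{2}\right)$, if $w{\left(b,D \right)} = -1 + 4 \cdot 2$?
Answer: $-1018$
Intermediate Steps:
$w{\left(b,D \right)} = 7$ ($w{\left(b,D \right)} = -1 + 8 = 7$)
$921 + w{\left(j{\left(6,3 \right)},\left(-1\right)^{2} \right)} \left(t{\left(20,-11 \right)} - \left(-6 - 11\right)^{2}\right) = 921 + 7 \left(12 - \left(-6 - 11\right)^{2}\right) = 921 + 7 \left(12 - \left(-17\right)^{2}\right) = 921 + 7 \left(12 - 289\right) = 921 + 7 \left(-277\right) = 921 - 1939 = -1018$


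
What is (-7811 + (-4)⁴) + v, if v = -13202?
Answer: -20757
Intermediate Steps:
(-7811 + (-4)⁴) + v = (-7811 + (-4)⁴) - 13202 = (-7811 + 256) - 13202 = -7555 - 13202 = -20757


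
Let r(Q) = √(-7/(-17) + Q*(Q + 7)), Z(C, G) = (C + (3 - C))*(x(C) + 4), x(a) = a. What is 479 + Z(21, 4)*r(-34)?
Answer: 479 + 75*√265421/17 ≈ 2751.9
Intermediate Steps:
Z(C, G) = 12 + 3*C (Z(C, G) = (C + (3 - C))*(C + 4) = 3*(4 + C) = 12 + 3*C)
r(Q) = √(7/17 + Q*(7 + Q)) (r(Q) = √(-7*(-1/17) + Q*(7 + Q)) = √(7/17 + Q*(7 + Q)))
479 + Z(21, 4)*r(-34) = 479 + (12 + 3*21)*(√(119 + 289*(-34)² + 2023*(-34))/17) = 479 + (12 + 63)*(√(119 + 289*1156 - 68782)/17) = 479 + 75*(√(119 + 334084 - 68782)/17) = 479 + 75*(√265421/17) = 479 + 75*√265421/17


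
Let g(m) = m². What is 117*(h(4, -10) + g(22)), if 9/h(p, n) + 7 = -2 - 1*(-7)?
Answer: 112203/2 ≈ 56102.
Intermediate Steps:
h(p, n) = -9/2 (h(p, n) = 9/(-7 + (-2 - 1*(-7))) = 9/(-7 + (-2 + 7)) = 9/(-7 + 5) = 9/(-2) = 9*(-½) = -9/2)
117*(h(4, -10) + g(22)) = 117*(-9/2 + 22²) = 117*(-9/2 + 484) = 117*(959/2) = 112203/2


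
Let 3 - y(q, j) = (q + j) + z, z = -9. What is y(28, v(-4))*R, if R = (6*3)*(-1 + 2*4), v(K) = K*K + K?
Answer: -3528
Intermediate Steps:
v(K) = K + K² (v(K) = K² + K = K + K²)
y(q, j) = 12 - j - q (y(q, j) = 3 - ((q + j) - 9) = 3 - ((j + q) - 9) = 3 - (-9 + j + q) = 3 + (9 - j - q) = 12 - j - q)
R = 126 (R = 18*(-1 + 8) = 18*7 = 126)
y(28, v(-4))*R = (12 - (-4)*(1 - 4) - 1*28)*126 = (12 - (-4)*(-3) - 28)*126 = (12 - 1*12 - 28)*126 = (12 - 12 - 28)*126 = -28*126 = -3528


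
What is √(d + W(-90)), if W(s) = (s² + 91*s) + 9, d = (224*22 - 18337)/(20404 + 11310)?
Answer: I*√81893254502/31714 ≈ 9.0235*I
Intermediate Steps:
d = -13409/31714 (d = (4928 - 18337)/31714 = -13409*1/31714 = -13409/31714 ≈ -0.42281)
W(s) = 9 + s² + 91*s
√(d + W(-90)) = √(-13409/31714 + (9 + (-90)² + 91*(-90))) = √(-13409/31714 + (9 + 8100 - 8190)) = √(-13409/31714 - 81) = √(-2582243/31714) = I*√81893254502/31714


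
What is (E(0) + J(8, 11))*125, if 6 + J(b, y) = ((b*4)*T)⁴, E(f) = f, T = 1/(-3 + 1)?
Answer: 8191250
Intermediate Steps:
T = -½ (T = 1/(-2) = -½ ≈ -0.50000)
J(b, y) = -6 + 16*b⁴ (J(b, y) = -6 + ((b*4)*(-½))⁴ = -6 + ((4*b)*(-½))⁴ = -6 + (-2*b)⁴ = -6 + 16*b⁴)
(E(0) + J(8, 11))*125 = (0 + (-6 + 16*8⁴))*125 = (0 + (-6 + 16*4096))*125 = (0 + (-6 + 65536))*125 = (0 + 65530)*125 = 65530*125 = 8191250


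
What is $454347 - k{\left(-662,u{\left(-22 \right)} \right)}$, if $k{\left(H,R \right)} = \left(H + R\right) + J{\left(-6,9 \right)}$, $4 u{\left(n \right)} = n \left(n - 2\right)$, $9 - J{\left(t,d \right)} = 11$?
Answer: $454879$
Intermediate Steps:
$J{\left(t,d \right)} = -2$ ($J{\left(t,d \right)} = 9 - 11 = -2$)
$u{\left(n \right)} = \frac{n \left(-2 + n\right)}{4}$ ($u{\left(n \right)} = \frac{n \left(n - 2\right)}{4} = \frac{n \left(-2 + n\right)}{4}$)
$k{\left(H,R \right)} = -2 + H + R$ ($k{\left(H,R \right)} = \left(H + R\right) - 2 = -2 + H + R$)
$454347 - k{\left(-662,u{\left(-22 \right)} \right)} = 454347 - \left(-2 - 662 + \frac{1}{4} \left(-22\right) \left(-2 - 22\right)\right) = 454347 - \left(-2 - 662 + \frac{1}{4} \left(-22\right) \left(-24\right)\right) = 454347 - \left(-2 - 662 + 132\right) = 454347 - -532 = 454347 + 532 = 454879$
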